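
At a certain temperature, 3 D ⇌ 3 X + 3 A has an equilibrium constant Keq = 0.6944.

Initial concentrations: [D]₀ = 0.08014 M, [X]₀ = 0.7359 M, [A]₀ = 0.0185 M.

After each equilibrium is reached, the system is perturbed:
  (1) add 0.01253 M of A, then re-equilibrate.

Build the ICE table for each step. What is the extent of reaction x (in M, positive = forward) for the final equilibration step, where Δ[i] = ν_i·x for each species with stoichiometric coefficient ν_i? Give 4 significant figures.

Q₀ = 0.004903 vs Keq = 0.6944 ⇒ Q<K, forward
Step 1:
                    D           X           A
  init        0.08014      0.7359      0.0185
  Δ          -0.03426     0.03426     0.03426
  eq          0.04588      0.7702     0.05276
  solve Keq expr → x = 0.01142; check Q = 0.6944
Then add 0.01253 M of A.
Step 2:
                    D           X           A
  init        0.04588      0.7702     0.06529
  Δ          0.005626   -0.005626   -0.005626
  eq          0.05151      0.7645     0.05966
  solve Keq expr → x = -0.001875; check Q = 0.6944

x = -0.001875 M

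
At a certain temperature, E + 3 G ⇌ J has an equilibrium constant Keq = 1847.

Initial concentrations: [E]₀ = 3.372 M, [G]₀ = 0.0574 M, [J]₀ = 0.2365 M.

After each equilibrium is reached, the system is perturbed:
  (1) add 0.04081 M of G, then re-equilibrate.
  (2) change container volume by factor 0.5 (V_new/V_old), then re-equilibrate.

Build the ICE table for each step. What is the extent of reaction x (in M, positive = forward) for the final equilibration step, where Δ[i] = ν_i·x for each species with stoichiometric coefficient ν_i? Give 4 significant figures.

Q₀ = 370.9 vs Keq = 1847 ⇒ Q<K, forward
Step 1:
                  E         G         J
  Initial     3.372    0.0574    0.2365
  Change  -0.007799   -0.0234  0.007799
  Equil       3.364     0.034    0.2443
  solve Keq expr → x = 0.007799; check Q = 1847
Then add 0.04081 M of G.
Step 2:
                  E         G         J
  Initial     3.364   0.07481    0.2443
  Change   -0.01338  -0.04015   0.01338
  Equil       3.351   0.03466    0.2577
  solve Keq expr → x = 0.01338; check Q = 1847
Then change container volume by factor 0.5 (V_new/V_old).
Step 3:
                  E         G         J
  Initial     6.702   0.06932    0.5154
  Change   -0.01146  -0.03438   0.01146
  Equil        6.69   0.03493    0.5268
  solve Keq expr → x = 0.01146; check Q = 1847

x = 0.01146 M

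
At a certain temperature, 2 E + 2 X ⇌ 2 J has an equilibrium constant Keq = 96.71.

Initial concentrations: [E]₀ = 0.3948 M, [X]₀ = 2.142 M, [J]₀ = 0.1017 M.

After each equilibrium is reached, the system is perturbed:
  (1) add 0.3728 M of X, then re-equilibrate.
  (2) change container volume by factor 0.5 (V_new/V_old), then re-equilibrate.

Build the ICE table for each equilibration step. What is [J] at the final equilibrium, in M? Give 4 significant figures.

[J]_eq = 0.9699 M

Q₀ = 0.01446 vs Keq = 96.71 ⇒ Q<K, forward
Step 1:
                  E         X         J
  I          0.3948     2.142    0.1017
  C         -0.3679   -0.3679    0.3679
  E         0.02692     1.774    0.4696
  solve Keq expr → x = 0.1839; check Q = 96.71
Then add 0.3728 M of X.
Step 2:
                  E         X         J
  I         0.02692     2.147    0.4696
  C       -0.004418 -0.004418  0.004418
  E          0.0225     2.142     0.474
  solve Keq expr → x = 0.002209; check Q = 96.71
Then change container volume by factor 0.5 (V_new/V_old).
Step 3:
                  E         X         J
  I         0.04499     4.285     0.948
  C        -0.02186  -0.02186   0.02186
  E         0.02313     4.263    0.9699
  solve Keq expr → x = 0.01093; check Q = 96.71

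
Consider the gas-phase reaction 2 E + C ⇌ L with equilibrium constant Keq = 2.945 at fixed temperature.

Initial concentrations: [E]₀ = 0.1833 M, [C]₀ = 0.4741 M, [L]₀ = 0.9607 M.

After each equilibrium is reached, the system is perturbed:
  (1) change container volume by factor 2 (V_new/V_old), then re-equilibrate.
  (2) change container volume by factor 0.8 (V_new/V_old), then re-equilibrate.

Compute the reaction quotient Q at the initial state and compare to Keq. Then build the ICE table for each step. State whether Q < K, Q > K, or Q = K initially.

Q₀ = 60.31; Q > K (proceeds reverse)

Q₀ = 60.31 vs Keq = 2.945 ⇒ Q>K, reverse
Step 1:
                  E         C         L
  Initial    0.1833    0.4741    0.9607
  Change      0.425    0.2125   -0.2125
  Equil      0.6083    0.6866    0.7482
  solve Keq expr → x = -0.2125; check Q = 2.945
Then change container volume by factor 2 (V_new/V_old).
Step 2:
                  E         C         L
  Initial    0.3041    0.3433    0.3741
  Change     0.1727   0.08636  -0.08636
  Equil      0.4769    0.4297    0.2877
  solve Keq expr → x = -0.08636; check Q = 2.945
Then change container volume by factor 0.8 (V_new/V_old).
Step 3:
                  E         C         L
  Initial    0.5961    0.5371    0.3597
  Change   -0.07595  -0.03797   0.03797
  Equil      0.5201    0.4991    0.3977
  solve Keq expr → x = 0.03797; check Q = 2.945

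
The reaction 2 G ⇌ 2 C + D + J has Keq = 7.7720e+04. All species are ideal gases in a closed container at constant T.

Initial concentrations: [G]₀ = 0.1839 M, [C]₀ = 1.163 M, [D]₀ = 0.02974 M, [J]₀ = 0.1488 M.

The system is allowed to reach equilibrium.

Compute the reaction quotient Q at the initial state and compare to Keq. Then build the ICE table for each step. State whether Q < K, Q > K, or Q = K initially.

Q₀ = 0.177 vs Keq = 7.7720e+04 ⇒ Q<K, forward
Step 1:
                   G          C          D          J
  I           0.1839      1.163    0.02974     0.1488
  C          -0.1831     0.1831    0.09154    0.09154
  E       8.2434e-04      1.346     0.1213     0.2403
  solve Keq expr → x = 0.09154; check Q = 7.7720e+04

Q₀ = 0.177; Q < K (proceeds forward)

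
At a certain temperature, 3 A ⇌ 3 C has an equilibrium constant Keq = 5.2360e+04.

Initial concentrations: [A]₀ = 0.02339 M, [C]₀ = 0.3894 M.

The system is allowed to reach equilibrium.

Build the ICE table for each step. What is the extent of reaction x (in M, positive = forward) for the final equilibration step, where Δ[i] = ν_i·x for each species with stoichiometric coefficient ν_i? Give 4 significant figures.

x = 0.004214 M

Q₀ = 4614 vs Keq = 5.2360e+04 ⇒ Q<K, forward
Step 1:
                  A         C
  I         0.02339    0.3894
  C        -0.01264   0.01264
  E         0.01075     0.402
  solve Keq expr → x = 0.004214; check Q = 5.2360e+04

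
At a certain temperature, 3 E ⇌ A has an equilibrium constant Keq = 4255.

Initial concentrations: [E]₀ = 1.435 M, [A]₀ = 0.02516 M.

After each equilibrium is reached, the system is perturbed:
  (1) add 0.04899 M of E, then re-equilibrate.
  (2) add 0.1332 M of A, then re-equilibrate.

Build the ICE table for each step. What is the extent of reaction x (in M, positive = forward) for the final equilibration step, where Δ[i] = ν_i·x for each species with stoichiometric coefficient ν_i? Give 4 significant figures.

Q₀ = 0.008514 vs Keq = 4255 ⇒ Q<K, forward
Step 1:
                    E           A
  init          1.435     0.02516
  Δ            -1.386      0.4621
  eq          0.04856      0.4873
  solve Keq expr → x = 0.4621; check Q = 4255
Then add 0.04899 M of E.
Step 2:
                    E           A
  init        0.09755      0.4873
  Δ          -0.04846     0.01615
  eq          0.04909      0.5035
  solve Keq expr → x = 0.01615; check Q = 4255
Then add 0.1332 M of A.
Step 3:
                    E           A
  init        0.04909      0.6367
  Δ          0.003959    -0.00132
  eq          0.05305      0.6353
  solve Keq expr → x = -0.00132; check Q = 4255

x = -0.00132 M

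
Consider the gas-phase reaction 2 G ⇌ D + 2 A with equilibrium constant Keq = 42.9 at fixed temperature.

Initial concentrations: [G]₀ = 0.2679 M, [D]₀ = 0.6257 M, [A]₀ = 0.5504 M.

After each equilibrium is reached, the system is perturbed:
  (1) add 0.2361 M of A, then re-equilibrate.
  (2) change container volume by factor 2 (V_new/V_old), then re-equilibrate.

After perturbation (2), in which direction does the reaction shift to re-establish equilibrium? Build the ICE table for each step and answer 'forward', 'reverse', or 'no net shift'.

Direction: forward

Q₀ = 2.641 vs Keq = 42.9 ⇒ Q<K, forward
Step 1:
                  G         D         A
  I          0.2679    0.6257    0.5504
  C         -0.1745   0.08723    0.1745
  E         0.09344    0.7129    0.7249
  solve Keq expr → x = 0.08723; check Q = 42.9
Then add 0.2361 M of A.
Step 2:
                  G         D         A
  I         0.09344    0.7129     0.961
  C         0.02598  -0.01299  -0.02598
  E          0.1194    0.6999     0.935
  solve Keq expr → x = -0.01299; check Q = 42.9
Then change container volume by factor 2 (V_new/V_old).
Step 3:
                  G         D         A
  I         0.05971      0.35    0.4675
  C         -0.0156  0.007799    0.0156
  E         0.04412    0.3578    0.4831
  solve Keq expr → x = 0.007799; check Q = 42.9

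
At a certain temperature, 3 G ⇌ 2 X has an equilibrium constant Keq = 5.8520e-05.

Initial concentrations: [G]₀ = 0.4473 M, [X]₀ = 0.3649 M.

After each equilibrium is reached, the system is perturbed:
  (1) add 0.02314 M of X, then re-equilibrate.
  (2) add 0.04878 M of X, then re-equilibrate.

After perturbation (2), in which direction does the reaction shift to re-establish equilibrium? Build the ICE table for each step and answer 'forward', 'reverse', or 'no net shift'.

Direction: reverse

Q₀ = 1.488 vs Keq = 5.8520e-05 ⇒ Q>K, reverse
Step 1:
                   G          X
  init        0.4473     0.3649
  Δ           0.5362    -0.3574
  eq          0.9835   0.007461
  solve Keq expr → x = -0.1787; check Q = 5.8520e-05
Then add 0.02314 M of X.
Step 2:
                   G          X
  init        0.9835     0.0306
  Δ          0.03412   -0.02275
  eq           1.018   0.007852
  solve Keq expr → x = -0.01137; check Q = 5.8520e-05
Then add 0.04878 M of X.
Step 3:
                   G          X
  init         1.018    0.05663
  Δ           0.0719   -0.04793
  eq           1.089   0.008699
  solve Keq expr → x = -0.02397; check Q = 5.8520e-05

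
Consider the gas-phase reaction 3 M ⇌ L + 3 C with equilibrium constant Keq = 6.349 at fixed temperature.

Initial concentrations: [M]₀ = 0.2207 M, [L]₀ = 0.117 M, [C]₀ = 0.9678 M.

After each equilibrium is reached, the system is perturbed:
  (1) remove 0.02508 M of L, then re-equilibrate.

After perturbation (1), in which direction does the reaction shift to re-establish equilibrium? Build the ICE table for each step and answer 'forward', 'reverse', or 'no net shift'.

Q₀ = 9.866 vs Keq = 6.349 ⇒ Q>K, reverse
Step 1:
                   M          L          C
  Initial     0.2207      0.117     0.9678
  Change     0.02319  -0.007729   -0.02319
  Equil       0.2439     0.1093     0.9446
  solve Keq expr → x = -0.007729; check Q = 6.349
Then remove 0.02508 M of L.
Step 2:
                   M          L          C
  Initial     0.2439    0.08419     0.9446
  Change    -0.01326   0.004421    0.01326
  Equil       0.2306    0.08861     0.9579
  solve Keq expr → x = 0.004421; check Q = 6.349

Direction: forward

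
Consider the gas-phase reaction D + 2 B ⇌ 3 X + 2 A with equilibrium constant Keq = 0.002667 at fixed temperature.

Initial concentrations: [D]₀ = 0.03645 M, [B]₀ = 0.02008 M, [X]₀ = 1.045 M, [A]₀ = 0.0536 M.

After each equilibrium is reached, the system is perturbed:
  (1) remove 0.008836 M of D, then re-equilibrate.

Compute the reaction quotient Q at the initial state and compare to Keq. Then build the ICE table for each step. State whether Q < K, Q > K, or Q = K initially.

Q₀ = 223.1; Q > K (proceeds reverse)

Q₀ = 223.1 vs Keq = 0.002667 ⇒ Q>K, reverse
Step 1:
                    D           B           X           A
  init        0.03645     0.02008       1.045      0.0536
  Δ            0.0263     0.05261    -0.07891    -0.05261
  eq          0.06275     0.07269      0.9661  9.9034e-04
  solve Keq expr → x = -0.0263; check Q = 0.002667
Then remove 0.008836 M of D.
Step 2:
                    D           B           X           A
  init        0.05392     0.07269      0.9661  9.9034e-04
  Δ        3.5507e-05  7.1013e-05 -1.0652e-04 -7.1013e-05
  eq          0.05395     0.07276       0.966  9.1933e-04
  solve Keq expr → x = -3.5507e-05; check Q = 0.002667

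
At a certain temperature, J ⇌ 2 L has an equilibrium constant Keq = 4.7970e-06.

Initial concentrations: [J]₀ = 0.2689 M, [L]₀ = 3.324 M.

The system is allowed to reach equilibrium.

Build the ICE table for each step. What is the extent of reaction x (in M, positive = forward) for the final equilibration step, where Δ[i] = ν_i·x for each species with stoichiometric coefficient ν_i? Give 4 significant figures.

Q₀ = 41.09 vs Keq = 4.7970e-06 ⇒ Q>K, reverse
Step 1:
                  J         L
  I          0.2689     3.324
  C            1.66    -3.321
  E           1.929  0.003042
  solve Keq expr → x = -1.66; check Q = 4.7970e-06

x = -1.66 M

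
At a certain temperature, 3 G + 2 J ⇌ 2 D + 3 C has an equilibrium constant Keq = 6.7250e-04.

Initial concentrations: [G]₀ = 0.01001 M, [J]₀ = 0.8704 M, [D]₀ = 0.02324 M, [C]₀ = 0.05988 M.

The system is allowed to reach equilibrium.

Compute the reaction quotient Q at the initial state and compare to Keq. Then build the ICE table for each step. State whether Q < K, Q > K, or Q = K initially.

Q₀ = 0.1526; Q > K (proceeds reverse)

Q₀ = 0.1526 vs Keq = 6.7250e-04 ⇒ Q>K, reverse
Step 1:
                  G         J         D         C
  I         0.01001    0.8704   0.02324   0.05988
  C         0.01728   0.01152  -0.01152  -0.01728
  E         0.02729    0.8819   0.01172    0.0426
  solve Keq expr → x = -0.005759; check Q = 6.7250e-04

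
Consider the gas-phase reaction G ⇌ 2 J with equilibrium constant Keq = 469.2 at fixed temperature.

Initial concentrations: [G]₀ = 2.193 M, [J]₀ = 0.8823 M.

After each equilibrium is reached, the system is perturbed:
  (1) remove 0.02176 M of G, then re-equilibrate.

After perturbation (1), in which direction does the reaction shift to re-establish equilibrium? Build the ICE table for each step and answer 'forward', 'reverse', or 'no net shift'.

Q₀ = 0.355 vs Keq = 469.2 ⇒ Q<K, forward
Step 1:
                   G          J
  init         2.193     0.8823
  Δ           -2.136      4.273
  eq         0.05664      5.155
  solve Keq expr → x = 2.136; check Q = 469.2
Then remove 0.02176 M of G.
Step 2:
                   G          J
  init       0.03488      5.155
  Δ          0.02085    -0.0417
  eq         0.05572      5.113
  solve Keq expr → x = -0.02085; check Q = 469.2

Direction: reverse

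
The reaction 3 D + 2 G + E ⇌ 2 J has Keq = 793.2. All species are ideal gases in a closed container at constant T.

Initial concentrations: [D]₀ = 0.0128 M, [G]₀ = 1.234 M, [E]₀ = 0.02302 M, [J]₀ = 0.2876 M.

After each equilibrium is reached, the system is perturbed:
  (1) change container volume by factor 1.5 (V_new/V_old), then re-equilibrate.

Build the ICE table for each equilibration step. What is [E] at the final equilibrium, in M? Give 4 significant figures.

Q₀ = 1.1252e+06 vs Keq = 793.2 ⇒ Q>K, reverse
Step 1:
                  D         G         E         J
  Initial    0.0128     1.234   0.02302    0.2876
  Change     0.0811   0.05407   0.02703  -0.05407
  Equil      0.0939     1.288   0.05005    0.2335
  solve Keq expr → x = -0.02703; check Q = 793.2
Then change container volume by factor 1.5 (V_new/V_old).
Step 2:
                  D         G         E         J
  Initial    0.0626    0.8587   0.03337    0.1557
  Change    0.02738   0.01826  0.009128  -0.01826
  Equil     0.08998     0.877    0.0425    0.1374
  solve Keq expr → x = -0.009128; check Q = 793.2

[E]_eq = 0.0425 M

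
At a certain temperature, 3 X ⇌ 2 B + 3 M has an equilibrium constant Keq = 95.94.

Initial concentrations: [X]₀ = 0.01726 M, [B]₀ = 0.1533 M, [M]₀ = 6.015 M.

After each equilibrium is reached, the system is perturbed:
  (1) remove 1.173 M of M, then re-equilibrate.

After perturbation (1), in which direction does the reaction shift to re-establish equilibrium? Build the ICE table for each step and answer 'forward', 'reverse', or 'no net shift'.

Direction: forward

Q₀ = 9.9465e+05 vs Keq = 95.94 ⇒ Q>K, reverse
Step 1:
                   X          B          M
  init       0.01726     0.1533      6.015
  Δ           0.1555    -0.1037    -0.1555
  eq          0.1728    0.04961      5.859
  solve Keq expr → x = -0.05185; check Q = 95.94
Then remove 1.173 M of M.
Step 2:
                   X          B          M
  init        0.1728    0.04961      4.686
  Δ          -0.0155    0.01033     0.0155
  eq          0.1573    0.05994      4.702
  solve Keq expr → x = 0.005165; check Q = 95.94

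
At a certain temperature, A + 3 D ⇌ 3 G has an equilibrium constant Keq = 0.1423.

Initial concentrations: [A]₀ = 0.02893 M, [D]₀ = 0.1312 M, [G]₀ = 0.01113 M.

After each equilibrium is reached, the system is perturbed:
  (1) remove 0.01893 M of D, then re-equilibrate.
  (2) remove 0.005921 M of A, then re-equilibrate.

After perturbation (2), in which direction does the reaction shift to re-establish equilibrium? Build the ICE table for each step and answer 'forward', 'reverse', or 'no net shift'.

Q₀ = 0.0211 vs Keq = 0.1423 ⇒ Q<K, forward
Step 1:
                  A         D         G
  I         0.02893    0.1312   0.01113
  C       -0.002664 -0.007991  0.007991
  E         0.02627    0.1232   0.01912
  solve Keq expr → x = 0.002664; check Q = 0.1423
Then remove 0.01893 M of D.
Step 2:
                  A         D         G
  I         0.02627    0.1043   0.01912
  C       7.9970e-04  0.002399 -0.002399
  E         0.02707    0.1067   0.01672
  solve Keq expr → x = -7.9970e-04; check Q = 0.1423
Then remove 0.005921 M of A.
Step 3:
                  A         D         G
  I         0.02115    0.1067   0.01672
  C       3.5926e-04  0.001078 -0.001078
  E          0.0215    0.1078   0.01564
  solve Keq expr → x = -3.5926e-04; check Q = 0.1423

Direction: reverse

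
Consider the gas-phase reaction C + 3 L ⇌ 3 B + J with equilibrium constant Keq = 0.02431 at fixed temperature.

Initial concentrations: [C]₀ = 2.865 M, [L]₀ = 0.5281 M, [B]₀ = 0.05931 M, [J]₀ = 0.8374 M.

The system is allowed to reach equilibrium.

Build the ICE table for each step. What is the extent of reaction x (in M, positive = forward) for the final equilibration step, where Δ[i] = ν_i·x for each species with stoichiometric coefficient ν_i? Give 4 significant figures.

x = 0.03892 M

Q₀ = 4.1404e-04 vs Keq = 0.02431 ⇒ Q<K, forward
Step 1:
                    C           L           B           J
  init          2.865      0.5281     0.05931      0.8374
  Δ          -0.03892     -0.1167      0.1167     0.03892
  eq            2.826      0.4114      0.1761      0.8763
  solve Keq expr → x = 0.03892; check Q = 0.02431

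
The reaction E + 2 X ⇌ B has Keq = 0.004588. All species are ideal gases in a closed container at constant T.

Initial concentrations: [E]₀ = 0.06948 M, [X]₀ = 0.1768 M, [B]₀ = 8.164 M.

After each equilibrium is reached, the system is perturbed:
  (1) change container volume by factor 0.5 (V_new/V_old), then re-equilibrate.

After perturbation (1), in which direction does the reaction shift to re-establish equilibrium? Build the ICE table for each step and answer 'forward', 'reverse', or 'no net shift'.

Direction: forward

Q₀ = 3759 vs Keq = 0.004588 ⇒ Q>K, reverse
Step 1:
                  E         X         B
  Initial   0.06948    0.1768     8.164
  Change      5.301      10.6    -5.301
  Equil       5.371     10.78     2.863
  solve Keq expr → x = -5.301; check Q = 0.004588
Then change container volume by factor 0.5 (V_new/V_old).
Step 2:
                  E         X         B
  Initial     10.74     21.56     5.726
  Change      -2.97    -5.941      2.97
  Equil       7.771     15.62     8.696
  solve Keq expr → x = 2.97; check Q = 0.004588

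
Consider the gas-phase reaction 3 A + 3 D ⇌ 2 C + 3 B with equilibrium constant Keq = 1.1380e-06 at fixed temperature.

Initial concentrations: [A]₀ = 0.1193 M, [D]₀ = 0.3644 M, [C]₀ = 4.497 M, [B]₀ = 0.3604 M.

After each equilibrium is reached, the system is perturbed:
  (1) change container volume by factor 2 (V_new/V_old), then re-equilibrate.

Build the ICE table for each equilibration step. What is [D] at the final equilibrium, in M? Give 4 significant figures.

Q₀ = 1.1522e+04 vs Keq = 1.1380e-06 ⇒ Q>K, reverse
Step 1:
                  A         D         C         B
  Initial    0.1193    0.3644     4.497    0.3604
  Change      0.359     0.359   -0.2393    -0.359
  Equil      0.4783    0.7234     4.258  0.001375
  solve Keq expr → x = -0.1197; check Q = 1.1380e-06
Then change container volume by factor 2 (V_new/V_old).
Step 2:
                  A         D         C         B
  Initial    0.2392    0.3617     2.129 6.8763e-04
  Change  1.4131e-04 1.4131e-04 -9.4203e-05 -1.4131e-04
  Equil      0.2393    0.3619     2.129 5.4632e-04
  solve Keq expr → x = -4.7102e-05; check Q = 1.1380e-06

[D]_eq = 0.3619 M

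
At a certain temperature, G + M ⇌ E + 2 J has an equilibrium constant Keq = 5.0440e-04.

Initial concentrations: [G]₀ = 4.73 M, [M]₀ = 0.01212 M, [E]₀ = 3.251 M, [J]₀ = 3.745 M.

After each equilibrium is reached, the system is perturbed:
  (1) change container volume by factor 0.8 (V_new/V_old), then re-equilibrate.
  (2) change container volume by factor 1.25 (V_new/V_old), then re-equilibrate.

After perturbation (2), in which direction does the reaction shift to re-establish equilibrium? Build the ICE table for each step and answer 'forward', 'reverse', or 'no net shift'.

Direction: forward

Q₀ = 795.3 vs Keq = 5.0440e-04 ⇒ Q>K, reverse
Step 1:
                   G          M          E          J
  init          4.73    0.01212      3.251      3.745
  Δ             1.84       1.84      -1.84     -3.679
  eq            6.57      1.852      1.411    0.06593
  solve Keq expr → x = -1.84; check Q = 5.0440e-04
Then change container volume by factor 0.8 (V_new/V_old).
Step 2:
                   G          M          E          J
  init         8.212      2.315      1.764    0.08242
  Δ         0.004262   0.004262  -0.004262  -0.008525
  eq           8.216      2.319       1.76    0.07389
  solve Keq expr → x = -0.004262; check Q = 5.0440e-04
Then change container volume by factor 1.25 (V_new/V_old).
Step 3:
                   G          M          E          J
  init         6.573      1.855      1.408    0.05911
  Δ         -0.00341   -0.00341    0.00341    0.00682
  eq            6.57      1.852      1.411    0.06593
  solve Keq expr → x = 0.00341; check Q = 5.0440e-04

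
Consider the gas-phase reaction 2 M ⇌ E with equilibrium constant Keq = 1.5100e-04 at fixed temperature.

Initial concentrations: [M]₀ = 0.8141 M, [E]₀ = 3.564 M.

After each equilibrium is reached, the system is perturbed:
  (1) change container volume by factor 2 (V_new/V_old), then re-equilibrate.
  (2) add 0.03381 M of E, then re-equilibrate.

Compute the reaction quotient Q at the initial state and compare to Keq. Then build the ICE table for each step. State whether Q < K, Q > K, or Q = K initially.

Q₀ = 5.378 vs Keq = 1.5100e-04 ⇒ Q>K, reverse
Step 1:
                   M          E
  Initial     0.8141      3.564
  Change       7.109     -3.555
  Equil        7.923   0.009479
  solve Keq expr → x = -3.555; check Q = 1.5100e-04
Then change container volume by factor 2 (V_new/V_old).
Step 2:
                   M          E
  Initial      3.962    0.00474
  Change    0.004728  -0.002364
  Equil        3.966   0.002375
  solve Keq expr → x = -0.002364; check Q = 1.5100e-04
Then add 0.03381 M of E.
Step 3:
                   M          E
  Initial      3.966    0.03619
  Change     0.06746   -0.03373
  Equil        4.034   0.002457
  solve Keq expr → x = -0.03373; check Q = 1.5100e-04

Q₀ = 5.378; Q > K (proceeds reverse)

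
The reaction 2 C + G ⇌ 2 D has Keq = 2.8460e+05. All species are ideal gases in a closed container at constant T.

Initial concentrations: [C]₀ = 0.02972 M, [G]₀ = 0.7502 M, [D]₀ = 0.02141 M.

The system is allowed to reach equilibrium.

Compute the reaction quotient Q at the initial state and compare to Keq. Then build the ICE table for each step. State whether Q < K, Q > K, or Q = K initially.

Q₀ = 0.6918 vs Keq = 2.8460e+05 ⇒ Q<K, forward
Step 1:
                  C         G         D
  init      0.02972    0.7502   0.02141
  Δ        -0.02961   -0.0148   0.02961
  eq      1.1152e-04    0.7354   0.05102
  solve Keq expr → x = 0.0148; check Q = 2.8460e+05

Q₀ = 0.6918; Q < K (proceeds forward)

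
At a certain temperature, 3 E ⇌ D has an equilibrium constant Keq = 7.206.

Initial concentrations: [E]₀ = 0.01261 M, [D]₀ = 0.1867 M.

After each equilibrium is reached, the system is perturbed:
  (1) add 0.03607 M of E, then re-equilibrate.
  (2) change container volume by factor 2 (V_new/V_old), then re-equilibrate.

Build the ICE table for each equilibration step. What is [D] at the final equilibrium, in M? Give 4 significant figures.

Q₀ = 9.3111e+04 vs Keq = 7.206 ⇒ Q>K, reverse
Step 1:
                  E         D
  Initial   0.01261    0.1867
  Change     0.2344  -0.07813
  Equil       0.247    0.1086
  solve Keq expr → x = -0.07813; check Q = 7.206
Then add 0.03607 M of E.
Step 2:
                  E         D
  Initial    0.2831    0.1086
  Change   -0.02896  0.009652
  Equil      0.2541    0.1182
  solve Keq expr → x = 0.009652; check Q = 7.206
Then change container volume by factor 2 (V_new/V_old).
Step 3:
                  E         D
  Initial    0.1271   0.05911
  Change     0.0524  -0.01747
  Equil      0.1795   0.04164
  solve Keq expr → x = -0.01747; check Q = 7.206

[D]_eq = 0.04164 M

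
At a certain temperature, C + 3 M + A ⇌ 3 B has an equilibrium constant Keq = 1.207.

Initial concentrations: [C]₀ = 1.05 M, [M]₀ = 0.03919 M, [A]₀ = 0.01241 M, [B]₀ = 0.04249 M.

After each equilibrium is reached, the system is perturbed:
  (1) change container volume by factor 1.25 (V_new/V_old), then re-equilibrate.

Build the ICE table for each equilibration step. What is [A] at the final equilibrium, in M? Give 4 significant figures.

[A]_eq = 0.01679 M

Q₀ = 97.81 vs Keq = 1.207 ⇒ Q>K, reverse
Step 1:
                   C          M          A          B
  init          1.05    0.03919    0.01241    0.04249
  Δ         0.007942    0.02382   0.007942   -0.02382
  eq           1.058    0.06301    0.02035    0.01867
  solve Keq expr → x = -0.007942; check Q = 1.207
Then change container volume by factor 1.25 (V_new/V_old).
Step 2:
                   C          M          A          B
  init        0.8464    0.05041    0.01628    0.01493
  Δ       5.1093e-04   0.001533 5.1093e-04  -0.001533
  eq          0.8469    0.05194    0.01679     0.0134
  solve Keq expr → x = -5.1093e-04; check Q = 1.207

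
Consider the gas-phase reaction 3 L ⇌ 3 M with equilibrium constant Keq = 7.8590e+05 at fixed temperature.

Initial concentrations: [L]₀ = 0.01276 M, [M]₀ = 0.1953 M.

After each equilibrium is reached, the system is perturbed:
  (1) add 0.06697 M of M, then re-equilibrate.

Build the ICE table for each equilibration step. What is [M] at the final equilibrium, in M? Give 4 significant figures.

Q₀ = 3586 vs Keq = 7.8590e+05 ⇒ Q<K, forward
Step 1:
                   L          M
  Initial    0.01276     0.1953
  Change    -0.01053    0.01053
  Equil      0.00223     0.2058
  solve Keq expr → x = 0.00351; check Q = 7.8590e+05
Then add 0.06697 M of M.
Step 2:
                   L          M
  Initial    0.00223     0.2728
  Change  7.1792e-04 -7.1792e-04
  Equil     0.002948     0.2721
  solve Keq expr → x = -2.3931e-04; check Q = 7.8590e+05

[M]_eq = 0.2721 M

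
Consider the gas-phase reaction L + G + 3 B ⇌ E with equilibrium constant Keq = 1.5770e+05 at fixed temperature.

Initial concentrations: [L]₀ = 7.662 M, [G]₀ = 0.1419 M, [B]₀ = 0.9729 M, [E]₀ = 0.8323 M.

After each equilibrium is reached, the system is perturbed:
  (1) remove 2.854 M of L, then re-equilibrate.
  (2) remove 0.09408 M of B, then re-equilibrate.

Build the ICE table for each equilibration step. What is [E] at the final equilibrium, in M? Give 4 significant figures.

[E]_eq = 0.9742 M

Q₀ = 0.8313 vs Keq = 1.5770e+05 ⇒ Q<K, forward
Step 1:
                    L           G           B           E
  init          7.662      0.1419      0.9729      0.8323
  Δ           -0.1419     -0.1419     -0.4257      0.1419
  eq             7.52  5.0132e-06      0.5472      0.9742
  solve Keq expr → x = 0.1419; check Q = 1.5770e+05
Then remove 2.854 M of L.
Step 2:
                    L           G           B           E
  init          4.666  5.0132e-06      0.5472      0.9742
  Δ        3.0659e-06  3.0659e-06  9.1976e-06 -3.0659e-06
  eq            4.666  8.0791e-06      0.5472      0.9742
  solve Keq expr → x = -3.0659e-06; check Q = 1.5770e+05
Then remove 0.09408 M of B.
Step 3:
                    L           G           B           E
  init          4.666  8.0791e-06      0.4531      0.9742
  Δ        6.1472e-06  6.1472e-06  1.8442e-05 -6.1472e-06
  eq            4.666  1.4226e-05      0.4532      0.9742
  solve Keq expr → x = -6.1472e-06; check Q = 1.5770e+05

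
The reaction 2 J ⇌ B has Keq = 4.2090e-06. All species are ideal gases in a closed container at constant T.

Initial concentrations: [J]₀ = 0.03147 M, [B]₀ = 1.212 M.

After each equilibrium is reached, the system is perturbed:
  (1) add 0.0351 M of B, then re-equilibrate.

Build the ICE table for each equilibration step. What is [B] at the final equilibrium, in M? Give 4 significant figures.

Q₀ = 1224 vs Keq = 4.2090e-06 ⇒ Q>K, reverse
Step 1:
                    J           B
  Initial     0.03147       1.212
  Change        2.424      -1.212
  Equil         2.455  2.5376e-05
  solve Keq expr → x = -1.212; check Q = 4.2090e-06
Then add 0.0351 M of B.
Step 2:
                    J           B
  Initial       2.455     0.03513
  Change       0.0702     -0.0351
  Equil         2.526  2.6848e-05
  solve Keq expr → x = -0.0351; check Q = 4.2090e-06

[B]_eq = 2.6848e-05 M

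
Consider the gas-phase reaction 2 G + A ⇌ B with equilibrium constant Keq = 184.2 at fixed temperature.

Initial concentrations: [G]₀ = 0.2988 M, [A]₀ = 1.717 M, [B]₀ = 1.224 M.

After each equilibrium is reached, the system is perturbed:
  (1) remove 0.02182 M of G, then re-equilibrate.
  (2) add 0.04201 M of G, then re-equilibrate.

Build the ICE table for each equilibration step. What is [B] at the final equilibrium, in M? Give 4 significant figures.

Q₀ = 7.985 vs Keq = 184.2 ⇒ Q<K, forward
Step 1:
                    G           A           B
  Initial      0.2988       1.717       1.224
  Change      -0.2314     -0.1157      0.1157
  Equil       0.06739       1.601        1.34
  solve Keq expr → x = 0.1157; check Q = 184.2
Then remove 0.02182 M of G.
Step 2:
                    G           A           B
  Initial     0.04557       1.601        1.34
  Change      0.02133     0.01066    -0.01066
  Equil        0.0669       1.612       1.329
  solve Keq expr → x = -0.01066; check Q = 184.2
Then add 0.04201 M of G.
Step 3:
                    G           A           B
  Initial      0.1089       1.612       1.329
  Change     -0.04106    -0.02053     0.02053
  Equil       0.06785       1.591        1.35
  solve Keq expr → x = 0.02053; check Q = 184.2

[B]_eq = 1.35 M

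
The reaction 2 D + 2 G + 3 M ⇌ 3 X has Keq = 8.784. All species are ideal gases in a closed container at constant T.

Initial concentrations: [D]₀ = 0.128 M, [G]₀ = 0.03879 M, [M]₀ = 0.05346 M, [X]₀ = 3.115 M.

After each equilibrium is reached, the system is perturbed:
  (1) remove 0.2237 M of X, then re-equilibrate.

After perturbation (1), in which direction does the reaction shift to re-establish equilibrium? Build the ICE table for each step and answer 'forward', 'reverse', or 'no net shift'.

Q₀ = 8.0247e+09 vs Keq = 8.784 ⇒ Q>K, reverse
Step 1:
                   D          G          M          X
  Initial      0.128    0.03879    0.05346      3.115
  Change      0.7623     0.7623      1.143     -1.143
  Equil       0.8903     0.8011      1.197      1.972
  solve Keq expr → x = -0.3812; check Q = 8.784
Then remove 0.2237 M of X.
Step 2:
                   D          G          M          X
  Initial     0.8903     0.8011      1.197      1.748
  Change    -0.03222   -0.03222   -0.04833    0.04833
  Equil       0.8581     0.7689      1.149      1.796
  solve Keq expr → x = 0.01611; check Q = 8.784

Direction: forward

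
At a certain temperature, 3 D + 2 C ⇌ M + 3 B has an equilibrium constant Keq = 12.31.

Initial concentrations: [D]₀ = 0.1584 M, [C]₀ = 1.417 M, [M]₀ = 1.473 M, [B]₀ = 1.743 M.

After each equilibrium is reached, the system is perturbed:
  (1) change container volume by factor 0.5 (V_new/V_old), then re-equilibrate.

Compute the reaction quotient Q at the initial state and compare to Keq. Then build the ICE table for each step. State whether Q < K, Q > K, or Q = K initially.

Q₀ = 977.4; Q > K (proceeds reverse)

Q₀ = 977.4 vs Keq = 12.31 ⇒ Q>K, reverse
Step 1:
                  D         C         M         B
  Initial    0.1584     1.417     1.473     1.743
  Change     0.3301      0.22     -0.11   -0.3301
  Equil      0.4885     1.637     1.363     1.413
  solve Keq expr → x = -0.11; check Q = 12.31
Then change container volume by factor 0.5 (V_new/V_old).
Step 2:
                  D         C         M         B
  Initial    0.9769     3.274     2.726     2.826
  Change    -0.1418  -0.09453   0.04727    0.1418
  Equil      0.8351      3.18     2.773     2.968
  solve Keq expr → x = 0.04727; check Q = 12.31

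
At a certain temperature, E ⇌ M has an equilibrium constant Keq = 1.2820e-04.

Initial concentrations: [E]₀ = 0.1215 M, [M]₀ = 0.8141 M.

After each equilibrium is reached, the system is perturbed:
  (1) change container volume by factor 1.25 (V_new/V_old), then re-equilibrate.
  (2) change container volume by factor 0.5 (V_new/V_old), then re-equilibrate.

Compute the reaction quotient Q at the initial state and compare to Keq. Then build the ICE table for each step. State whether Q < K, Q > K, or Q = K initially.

Q₀ = 6.7; Q > K (proceeds reverse)

Q₀ = 6.7 vs Keq = 1.2820e-04 ⇒ Q>K, reverse
Step 1:
                    E           M
  I            0.1215      0.8141
  C             0.814      -0.814
  E            0.9355  1.1993e-04
  solve Keq expr → x = -0.814; check Q = 1.2820e-04
Then change container volume by factor 1.25 (V_new/V_old).
Step 2:
                    E           M
  I            0.7484  9.5943e-05
  C                 0           0
  E            0.7484  9.5943e-05
  solve Keq expr → x = 0; check Q = 1.2820e-04
Then change container volume by factor 0.5 (V_new/V_old).
Step 3:
                    E           M
  I             1.497  1.9189e-04
  C                 0           0
  E             1.497  1.9189e-04
  solve Keq expr → x = 0; check Q = 1.2820e-04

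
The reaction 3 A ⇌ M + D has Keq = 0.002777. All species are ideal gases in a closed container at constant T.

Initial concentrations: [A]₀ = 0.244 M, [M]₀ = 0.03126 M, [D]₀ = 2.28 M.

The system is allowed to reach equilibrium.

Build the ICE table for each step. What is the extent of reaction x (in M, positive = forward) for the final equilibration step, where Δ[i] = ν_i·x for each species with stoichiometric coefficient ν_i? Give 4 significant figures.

Q₀ = 4.906 vs Keq = 0.002777 ⇒ Q>K, reverse
Step 1:
                  A         M         D
  init        0.244   0.03126      2.28
  Δ         0.09364  -0.03121  -0.03121
  eq         0.3376 4.7531e-05     2.249
  solve Keq expr → x = -0.03121; check Q = 0.002777

x = -0.03121 M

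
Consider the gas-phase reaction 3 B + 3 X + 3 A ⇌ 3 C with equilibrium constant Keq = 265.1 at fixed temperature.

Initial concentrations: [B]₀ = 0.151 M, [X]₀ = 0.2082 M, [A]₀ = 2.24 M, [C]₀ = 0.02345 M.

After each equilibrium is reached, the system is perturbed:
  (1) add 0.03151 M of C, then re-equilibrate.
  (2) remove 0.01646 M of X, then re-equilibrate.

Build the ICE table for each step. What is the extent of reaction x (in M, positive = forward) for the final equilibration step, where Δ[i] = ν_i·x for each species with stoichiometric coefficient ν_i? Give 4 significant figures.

Q₀ = 0.03692 vs Keq = 265.1 ⇒ Q<K, forward
Step 1:
                   B          X          A          C
  Initial      0.151     0.2082       2.24    0.02345
  Change    -0.08613   -0.08613   -0.08613    0.08613
  Equil      0.06487     0.1221      2.154     0.1096
  solve Keq expr → x = 0.02871; check Q = 265.1
Then add 0.03151 M of C.
Step 2:
                   B          X          A          C
  Initial    0.06487     0.1221      2.154     0.1411
  Change    0.008372   0.008372   0.008372  -0.008372
  Equil      0.07325     0.1304      2.162     0.1327
  solve Keq expr → x = -0.002791; check Q = 265.1
Then remove 0.01646 M of X.
Step 3:
                   B          X          A          C
  Initial    0.07325      0.114      2.162     0.1327
  Change    0.004499   0.004499   0.004499  -0.004499
  Equil      0.07774     0.1185      2.167     0.1282
  solve Keq expr → x = -0.0015; check Q = 265.1

x = -0.0015 M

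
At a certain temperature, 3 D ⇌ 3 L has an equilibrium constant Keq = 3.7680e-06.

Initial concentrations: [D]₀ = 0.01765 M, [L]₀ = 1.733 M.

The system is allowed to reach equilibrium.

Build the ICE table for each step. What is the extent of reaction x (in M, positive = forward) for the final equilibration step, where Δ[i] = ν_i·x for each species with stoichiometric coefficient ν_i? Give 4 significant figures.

Q₀ = 9.4659e+05 vs Keq = 3.7680e-06 ⇒ Q>K, reverse
Step 1:
                   D          L
  I          0.01765      1.733
  C            1.706     -1.706
  E            1.724    0.02682
  solve Keq expr → x = -0.5687; check Q = 3.7680e-06

x = -0.5687 M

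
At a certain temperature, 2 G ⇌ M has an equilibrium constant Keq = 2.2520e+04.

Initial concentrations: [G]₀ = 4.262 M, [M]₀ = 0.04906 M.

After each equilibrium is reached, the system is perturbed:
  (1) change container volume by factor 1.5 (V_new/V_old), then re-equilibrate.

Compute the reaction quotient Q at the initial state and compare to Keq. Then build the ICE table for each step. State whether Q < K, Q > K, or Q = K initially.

Q₀ = 0.002701 vs Keq = 2.2520e+04 ⇒ Q<K, forward
Step 1:
                  G         M
  I           4.262   0.04906
  C          -4.252     2.126
  E        0.009828     2.175
  solve Keq expr → x = 2.126; check Q = 2.2520e+04
Then change container volume by factor 1.5 (V_new/V_old).
Step 2:
                  G         M
  I        0.006552      1.45
  C         0.00147 -7.3524e-04
  E        0.008022     1.449
  solve Keq expr → x = -7.3524e-04; check Q = 2.2520e+04

Q₀ = 0.002701; Q < K (proceeds forward)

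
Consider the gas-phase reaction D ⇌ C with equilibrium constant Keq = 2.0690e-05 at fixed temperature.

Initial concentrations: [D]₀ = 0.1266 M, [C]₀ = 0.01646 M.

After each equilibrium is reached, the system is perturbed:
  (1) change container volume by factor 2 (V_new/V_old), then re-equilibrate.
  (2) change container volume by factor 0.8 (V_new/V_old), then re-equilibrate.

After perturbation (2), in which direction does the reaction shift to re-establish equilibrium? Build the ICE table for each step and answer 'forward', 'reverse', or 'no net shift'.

Direction: no net shift

Q₀ = 0.13 vs Keq = 2.0690e-05 ⇒ Q>K, reverse
Step 1:
                    D           C
  Initial      0.1266     0.01646
  Change      0.01646    -0.01646
  Equil        0.1431  2.9599e-06
  solve Keq expr → x = -0.01646; check Q = 2.0690e-05
Then change container volume by factor 2 (V_new/V_old).
Step 2:
                    D           C
  Initial     0.07153  1.4799e-06
  Change            0           0
  Equil       0.07153  1.4799e-06
  solve Keq expr → x = 0; check Q = 2.0690e-05
Then change container volume by factor 0.8 (V_new/V_old).
Step 3:
                    D           C
  Initial     0.08941  1.8499e-06
  Change            0           0
  Equil       0.08941  1.8499e-06
  solve Keq expr → x = 0; check Q = 2.0690e-05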